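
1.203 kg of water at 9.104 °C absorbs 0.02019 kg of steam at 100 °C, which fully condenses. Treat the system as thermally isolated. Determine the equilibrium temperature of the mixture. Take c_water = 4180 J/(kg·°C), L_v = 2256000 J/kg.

T_f ≈ 19.5 °C

Taking heat into each body as positive, Σ m c ΔT = 0:
steam→water at 100 °C releases m L_v = 0.02019·2256000 = 45549
  condensed water 100 °C→T: 84.39(T − 100)
  original water: 5028.5(T − 9.104)
5112.9 T = 45549 + 8439.4 + 45780 = 99768
T ≈ 19.51 °C, under the boiling point, so the assumption holds.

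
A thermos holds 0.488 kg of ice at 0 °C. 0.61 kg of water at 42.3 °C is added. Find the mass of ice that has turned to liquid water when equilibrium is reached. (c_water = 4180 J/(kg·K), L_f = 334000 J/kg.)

m_melted ≈ 0.323 kg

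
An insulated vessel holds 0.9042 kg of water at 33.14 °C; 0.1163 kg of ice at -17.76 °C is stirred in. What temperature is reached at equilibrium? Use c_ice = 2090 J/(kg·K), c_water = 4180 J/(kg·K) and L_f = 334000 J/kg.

Let T be the final temperature. ΣQ_i = 0:
ice -17.76→0 °C: 0.1163×2090×17.76 = 4316.9; melt ice: 0.1163×334000 = 38844; meltwater 0→T: 0.1163×4180×T = 486.13 T; water cools: 0.9042×4180×(T − 33.14) = 3779.6(T − 33.14)
4265.7 T = 125254 − 43161 = 82093
T ≈ 19.25 °C — above 0 °C, consistent with complete melting.

T_f ≈ 19.2 °C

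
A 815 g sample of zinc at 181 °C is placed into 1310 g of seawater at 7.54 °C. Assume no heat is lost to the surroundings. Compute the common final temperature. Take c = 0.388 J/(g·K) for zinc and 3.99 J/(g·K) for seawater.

Taking heat into each body as positive, Σ m c ΔT = 0:
815×0.388×(T − 181) + 1310×3.99×(T − 7.54) = 0
(316.22 + 5226.9) T = 316.22×181 + 5226.9×7.54
T = 96647/5543.1 ≈ 17.44 °C

T_f ≈ 17.4 °C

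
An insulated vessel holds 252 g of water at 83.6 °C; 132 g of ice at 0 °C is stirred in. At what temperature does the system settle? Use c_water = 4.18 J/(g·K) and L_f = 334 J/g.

T_f ≈ 27.4 °C

Net heat exchanged in the isolated system is zero:
latent heat to melt: 132·334 = 44088
  meltwater 0→T: 132·4.18·T = 551.76 T
  water cools: 252·4.18·(T − 83.6) = 1053.4(T − 83.6)
1605.1 T = 88061 − 44088 = 43973
T ≈ 27.40 °C. Since T > 0 °C, the all-ice-melts assumption holds.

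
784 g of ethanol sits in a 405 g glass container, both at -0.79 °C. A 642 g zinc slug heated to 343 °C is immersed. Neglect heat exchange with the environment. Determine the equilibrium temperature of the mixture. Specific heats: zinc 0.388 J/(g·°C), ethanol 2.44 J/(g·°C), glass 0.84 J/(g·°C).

Net heat exchanged in the isolated system is zero:
642×0.388×(T − 343) + 784×2.44×(T − (-0.79)) + 405×0.84×(T − (-0.79)) = 0
2502.3 T = 83660
T = 83660 / 2502.3 = 33.4 °C

T_f ≈ 33.4 °C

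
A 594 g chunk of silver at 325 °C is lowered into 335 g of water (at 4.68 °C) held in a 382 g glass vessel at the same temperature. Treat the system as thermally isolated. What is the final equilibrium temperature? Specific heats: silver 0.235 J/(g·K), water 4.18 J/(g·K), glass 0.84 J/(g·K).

Taking heat into each body as positive, Σ m c ΔT = 0:
594·0.235·(T − 325) + 335·4.18·(T − 4.68) + 382·0.84·(T − 4.68) = 0
1860.8 T = 53422
T = 53422 / 1860.8 = 28.7 °C

T_f ≈ 28.7 °C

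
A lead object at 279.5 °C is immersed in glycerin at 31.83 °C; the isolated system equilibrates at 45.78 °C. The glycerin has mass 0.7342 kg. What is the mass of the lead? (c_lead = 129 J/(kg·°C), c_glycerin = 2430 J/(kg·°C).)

m ≈ 0.825 kg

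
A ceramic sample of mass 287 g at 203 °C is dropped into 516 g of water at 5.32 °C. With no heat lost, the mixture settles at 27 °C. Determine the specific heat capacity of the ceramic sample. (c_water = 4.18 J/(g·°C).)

c ≈ 0.926 J/(g·°C)

Heat lost by the ceramic sample = heat gained by the water:
287·c·(203 − 27) = 516·4.18·(27 − 5.32)
50512 c = 46761  ⇒  c ≈ 0.9257 J/(g·°C)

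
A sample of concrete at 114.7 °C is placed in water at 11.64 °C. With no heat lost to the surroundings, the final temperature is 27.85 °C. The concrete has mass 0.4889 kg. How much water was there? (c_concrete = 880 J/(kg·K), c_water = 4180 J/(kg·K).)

|Q_concrete| = |Q_water|:
0.4889·880·(114.7 − 27.85) = m·4180·(27.85 − 11.64)
67758 m = 37366  ⇒  m ≈ 0.5515 kg

m ≈ 0.551 kg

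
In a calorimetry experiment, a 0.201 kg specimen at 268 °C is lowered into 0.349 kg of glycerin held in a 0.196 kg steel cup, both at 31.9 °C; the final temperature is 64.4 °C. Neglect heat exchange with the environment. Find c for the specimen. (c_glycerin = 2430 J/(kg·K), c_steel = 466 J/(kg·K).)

c ≈ 746 J/(kg·K)

Setting the total heat transfer to zero:
0.201×c×(64.4 − 268) + 0.349×2430×(64.4 − 31.9) + 0.196×466×(64.4 − 31.9) = 0
-40.92 c = -30531
c = -30531/-40.92 ≈ 746 J/(kg·K)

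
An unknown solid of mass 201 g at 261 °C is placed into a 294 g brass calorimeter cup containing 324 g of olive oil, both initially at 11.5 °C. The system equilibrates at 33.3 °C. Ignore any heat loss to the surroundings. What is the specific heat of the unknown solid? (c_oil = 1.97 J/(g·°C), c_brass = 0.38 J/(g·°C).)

c ≈ 0.357 J/(g·°C)

Heat gained plus heat lost sum to zero:
201·c·(33.3 − 261) + 324·1.97·(33.3 − 11.5) + 294·0.38·(33.3 − 11.5) = 0
-45768 c = -16350
c = -16350/-45768 ≈ 0.3572 J/(g·°C)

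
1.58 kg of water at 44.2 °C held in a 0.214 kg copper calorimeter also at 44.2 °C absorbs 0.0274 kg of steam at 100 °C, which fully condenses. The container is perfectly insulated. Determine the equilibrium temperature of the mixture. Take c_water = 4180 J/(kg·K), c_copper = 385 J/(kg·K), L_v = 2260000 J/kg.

T_f ≈ 54.2 °C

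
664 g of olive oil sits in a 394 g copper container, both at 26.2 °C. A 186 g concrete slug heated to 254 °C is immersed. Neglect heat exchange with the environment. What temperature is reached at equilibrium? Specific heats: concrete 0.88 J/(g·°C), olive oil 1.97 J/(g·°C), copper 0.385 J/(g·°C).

T_f ≈ 49.2 °C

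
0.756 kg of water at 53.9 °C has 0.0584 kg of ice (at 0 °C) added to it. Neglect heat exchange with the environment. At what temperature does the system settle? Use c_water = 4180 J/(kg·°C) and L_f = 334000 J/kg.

Energy conservation, ΣQ = 0:
melt ice: 0.0584×334000 = 19506
  warm the meltwater: 244.11 T
  water cools: 0.756×4180×(T − 53.9) = 3160.1(T − 53.9)
3404.2 T = 170328 − 19506 = 150823
T ≈ 44.30 °C. Since T > 0 °C, the all-ice-melts assumption holds.

T_f ≈ 44.3 °C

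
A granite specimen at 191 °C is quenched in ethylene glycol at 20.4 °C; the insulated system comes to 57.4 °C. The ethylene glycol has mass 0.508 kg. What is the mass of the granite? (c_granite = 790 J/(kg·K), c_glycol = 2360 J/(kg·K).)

m ≈ 0.42 kg

|Q_granite| = |Q_glycol|:
m×790×(191 − 57.4) = 0.508×2360×(57.4 − 20.4)
105544 m = 44359  ⇒  m ≈ 0.4203 kg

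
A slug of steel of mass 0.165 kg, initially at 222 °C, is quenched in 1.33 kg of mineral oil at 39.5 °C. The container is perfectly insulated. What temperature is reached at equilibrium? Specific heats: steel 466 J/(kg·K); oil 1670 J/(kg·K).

T_f ≈ 45.6 °C

|Q_steel| = |Q_oil|:
0.165*466*(222 − T) = 1.33*1670*(T − 39.5)
76.89(222 − T) = 2221.1(T − 39.5)
2298 T = 104803  ⇒  T ≈ 45.61 °C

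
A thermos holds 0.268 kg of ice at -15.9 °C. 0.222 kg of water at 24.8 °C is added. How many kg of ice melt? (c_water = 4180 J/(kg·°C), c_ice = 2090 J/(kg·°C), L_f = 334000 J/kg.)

m_melted ≈ 0.0422 kg

Cooling the water to 0 °C releases 0.222·4180·24.8 = 23013 J.
Warming the ice to 0 °C takes 0.268·2090·15.9 = 8905.9 J, leaving 14108 J for melting.
To melt every bit of ice: 0.268·334000 = 89512 J.
That's not enough to melt it all — equilibrium is at 0 °C with ice remaining.
m_melt = 14108 / L_f = 0.04224 kg.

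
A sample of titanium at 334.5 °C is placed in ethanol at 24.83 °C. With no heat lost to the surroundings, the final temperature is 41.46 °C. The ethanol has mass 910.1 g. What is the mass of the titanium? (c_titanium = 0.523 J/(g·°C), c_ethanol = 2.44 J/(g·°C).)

m ≈ 241 g

Heat gained plus heat lost sum to zero:
m·0.523·(41.46 − 334.5) + 910.1·2.44·(41.46 − 24.83) = 0
-153.26 m = -36929
m = -36929/-153.26 ≈ 241 g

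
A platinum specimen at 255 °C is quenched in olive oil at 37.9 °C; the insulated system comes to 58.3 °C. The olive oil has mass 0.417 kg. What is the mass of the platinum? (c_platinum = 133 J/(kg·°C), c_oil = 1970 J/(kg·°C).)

m ≈ 0.641 kg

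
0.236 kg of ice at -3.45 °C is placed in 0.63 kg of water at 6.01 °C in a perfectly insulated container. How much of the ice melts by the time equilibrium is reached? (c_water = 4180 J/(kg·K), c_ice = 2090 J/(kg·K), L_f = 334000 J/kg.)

Cooling the water to 0 °C releases 0.63×4180×6.01 = 15827 J.
Warming the ice to 0 °C takes 0.236×2090×3.45 = 1701.7 J, leaving 14125 J for melting.
Fully melting the ice requires m_ice L_f = 0.236×334000 = 78824 J.
That's not enough to melt it all — equilibrium is at 0 °C with ice remaining.
Mass melted = 14125/334000 ≈ 0.04229 kg.

m_melted ≈ 0.0423 kg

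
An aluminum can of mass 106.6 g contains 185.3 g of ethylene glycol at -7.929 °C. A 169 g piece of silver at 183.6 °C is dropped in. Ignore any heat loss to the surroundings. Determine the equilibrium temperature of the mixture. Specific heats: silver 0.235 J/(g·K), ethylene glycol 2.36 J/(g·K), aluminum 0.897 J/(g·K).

T_f ≈ 5.4 °C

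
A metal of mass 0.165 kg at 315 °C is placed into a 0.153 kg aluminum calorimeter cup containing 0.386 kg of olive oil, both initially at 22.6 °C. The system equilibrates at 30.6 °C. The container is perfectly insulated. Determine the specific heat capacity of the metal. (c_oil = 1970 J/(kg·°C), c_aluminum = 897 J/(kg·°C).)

c ≈ 153 J/(kg·°C)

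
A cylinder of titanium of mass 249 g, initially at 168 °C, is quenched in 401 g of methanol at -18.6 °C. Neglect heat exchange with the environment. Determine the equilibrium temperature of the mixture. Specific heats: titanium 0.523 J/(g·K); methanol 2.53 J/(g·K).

T_f ≈ 2.6 °C

Net heat exchanged in the isolated system is zero:
249×0.523×(T − 168) + 401×2.53×(T − (-18.6)) = 0
130.23(T − 168) + 1014.5(T − (-18.6)) = 0
(130.23 + 1014.5) T = 130.23×168 + 1014.5×(-18.6)
T ≈ 2.63 °C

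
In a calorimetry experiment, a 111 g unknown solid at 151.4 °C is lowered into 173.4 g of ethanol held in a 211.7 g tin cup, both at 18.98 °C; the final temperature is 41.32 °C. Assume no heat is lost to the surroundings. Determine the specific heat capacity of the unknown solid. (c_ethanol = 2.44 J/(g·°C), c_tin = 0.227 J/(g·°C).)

c ≈ 0.861 J/(g·°C)

Conservation of energy gives ΣQ = 0:
111·c·(41.32 − 151.4) + 173.4·2.44·(41.32 − 18.98) + 211.7·0.227·(41.32 − 18.98) = 0
-12219 c = -10526
c = -10526/-12219 ≈ 0.8614 J/(g·°C)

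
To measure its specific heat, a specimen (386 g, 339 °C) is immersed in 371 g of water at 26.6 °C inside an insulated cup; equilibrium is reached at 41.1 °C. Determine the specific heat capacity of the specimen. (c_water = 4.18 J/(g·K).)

c ≈ 0.196 J/(g·K)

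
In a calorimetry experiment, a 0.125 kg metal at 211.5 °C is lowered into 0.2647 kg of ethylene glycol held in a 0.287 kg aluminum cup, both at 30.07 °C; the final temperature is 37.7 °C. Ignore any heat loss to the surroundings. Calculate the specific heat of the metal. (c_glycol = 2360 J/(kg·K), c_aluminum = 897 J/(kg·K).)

c ≈ 310 J/(kg·K)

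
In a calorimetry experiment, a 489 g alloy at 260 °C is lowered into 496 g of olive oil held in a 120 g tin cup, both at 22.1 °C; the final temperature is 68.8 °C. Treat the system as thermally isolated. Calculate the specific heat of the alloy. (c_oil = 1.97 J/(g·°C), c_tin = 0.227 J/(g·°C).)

c ≈ 0.502 J/(g·°C)

Taking heat into each body as positive, Σ m c ΔT = 0:
489×c×(68.8 − 260) + 496×1.97×(68.8 − 22.1) + 120×0.227×(68.8 − 22.1) = 0
-93497 c = -46904
c = -46904/-93497 ≈ 0.5017 J/(g·°C)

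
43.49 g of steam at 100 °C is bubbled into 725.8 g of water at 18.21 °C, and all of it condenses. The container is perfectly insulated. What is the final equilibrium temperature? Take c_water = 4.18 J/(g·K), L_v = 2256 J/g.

T_f ≈ 53.3 °C

Energy balance with sensible and latent terms:
condense steam: −43.49×2256 = −98113; condensate cools 100→T: 43.49×4.18×(T − 100) = 181.79(T − 100); water warms: 725.8×4.18×(T − 18.21) = 3033.8(T − 18.21)
3215.6 T = 98113 + 18179 + 55246 = 171539
T ≈ 53.35 °C — below 100 °C, confirming all the steam condensed.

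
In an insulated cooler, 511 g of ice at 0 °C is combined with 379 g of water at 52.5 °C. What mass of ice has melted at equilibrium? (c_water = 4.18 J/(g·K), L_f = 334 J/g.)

Heat available from the water dropping to 0 °C: 379·4.18·52.5 = 83172 J.
Melting all 511 g of ice would need 511·334 = 170674 J.
That's not enough to melt it all — equilibrium is at 0 °C with ice remaining.
Mass melted = 83172/334 ≈ 249 g.

m_melted ≈ 249 g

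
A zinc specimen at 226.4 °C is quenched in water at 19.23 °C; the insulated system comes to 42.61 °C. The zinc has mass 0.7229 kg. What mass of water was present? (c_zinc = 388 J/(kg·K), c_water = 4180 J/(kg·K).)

m ≈ 0.527 kg

Taking heat into each body as positive, Σ m c ΔT = 0:
0.7229·388·(42.61 − 226.4) + m·4180·(42.61 − 19.23) = 0
97728 m = 51550
m = 51550/97728 ≈ 0.5275 kg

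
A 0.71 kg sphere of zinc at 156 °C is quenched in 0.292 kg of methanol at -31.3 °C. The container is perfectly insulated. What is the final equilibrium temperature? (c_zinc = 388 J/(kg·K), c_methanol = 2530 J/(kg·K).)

T_f ≈ 19.6 °C

With ΣQ=0 the equilibrium temperature is the m·c-weighted mean:
T_f = (275.48·156 + 738.76·(-31.3)) / (275.48 + 738.76)
    = 19852 / 1014.2 ≈ 19.57 °C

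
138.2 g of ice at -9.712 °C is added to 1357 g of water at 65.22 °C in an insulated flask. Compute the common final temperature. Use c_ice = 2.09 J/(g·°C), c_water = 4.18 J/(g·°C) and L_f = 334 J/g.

Energy conservation, ΣQ = 0:
warm ice to 0 °C: 138.2×2.09×(0 − (-9.712)) = 2805.2; fusion: m_ice L_f = 138.2×334 = 46159; warm the meltwater: 577.68 T; water cools: 1357×4.18×(T − 65.22) = 5672.3(T − 65.22)
6249.9 T = 369945 − 48964 = 320981
T ≈ 51.36 °C. Since T > 0 °C, the all-ice-melts assumption holds.

T_f ≈ 51.4 °C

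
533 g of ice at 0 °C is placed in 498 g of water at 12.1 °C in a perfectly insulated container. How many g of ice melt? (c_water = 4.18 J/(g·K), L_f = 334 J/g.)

Water can give up m c ΔT = 498·4.18·12.1 = 25188 J before reaching 0 °C.
To melt every bit of ice: 533·334 = 178022 J.
Since 25188 < 178022 J, not all the ice melts; equilibrium is at 0 °C.
m_melt = 25188 / L_f = 75.41 g.

m_melted ≈ 75.4 g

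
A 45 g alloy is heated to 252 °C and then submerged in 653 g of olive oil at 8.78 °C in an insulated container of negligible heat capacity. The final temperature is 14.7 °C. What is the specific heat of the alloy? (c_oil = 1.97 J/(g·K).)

c ≈ 0.713 J/(g·K)

Taking heat into each body as positive, Σ m c ΔT = 0:
45×c×(14.7 − 252) + 653×1.97×(14.7 − 8.78) = 0
-10678 c = -7615.5
c = -7615.5/-10678 ≈ 0.7132 J/(g·K)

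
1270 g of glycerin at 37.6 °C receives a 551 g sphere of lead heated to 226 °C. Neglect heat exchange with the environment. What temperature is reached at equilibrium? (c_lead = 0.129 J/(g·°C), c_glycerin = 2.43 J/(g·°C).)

T_f ≈ 41.8 °C

T_f = Σ m_i c_i T_i / Σ m_i c_i:
T_f = (71.08·226 + 3086.1·37.6) / (71.08 + 3086.1)
    = 132101 / 3157.2 ≈ 41.84 °C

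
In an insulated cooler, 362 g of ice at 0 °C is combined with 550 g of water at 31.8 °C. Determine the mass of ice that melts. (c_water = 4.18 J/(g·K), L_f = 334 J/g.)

m_melted ≈ 219 g

Water can give up m c ΔT = 550×4.18×31.8 = 73108 J before reaching 0 °C.
To melt every bit of ice: 362×334 = 120908 J.
Since 73108 < 120908 J, not all the ice melts; equilibrium is at 0 °C.
m_melted×334 = 73108  ⇒  m_melted ≈ 218.9 g.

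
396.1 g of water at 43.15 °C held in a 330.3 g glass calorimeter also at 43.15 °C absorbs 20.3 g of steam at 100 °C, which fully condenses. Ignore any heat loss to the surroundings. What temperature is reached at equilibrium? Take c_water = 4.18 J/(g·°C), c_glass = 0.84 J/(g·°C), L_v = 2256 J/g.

Sum of m c ΔT and latent-heat terms is zero:
latent heat released on condensation: 20.3×2256 = 45797; condensed water 100 °C→T: 84.85(T − 100); water warms: 396.1×4.18×(T − 43.15) = 1655.7(T − 43.15); cup: 277.45(T − 43.15)
2018 T = 45797 + 8485.4 + 83415 = 137698
T ≈ 68.23 °C — below 100 °C, confirming all the steam condensed.

T_f ≈ 68.2 °C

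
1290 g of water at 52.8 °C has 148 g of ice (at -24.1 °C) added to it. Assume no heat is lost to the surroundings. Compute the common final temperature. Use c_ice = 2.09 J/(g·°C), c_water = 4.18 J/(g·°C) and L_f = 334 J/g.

Conservation of energy gives ΣQ = 0:
warm ice to 0 °C: 148·2.09·(0 − (-24.1)) = 7454.6
  fusion: m_ice L_f = 148·334 = 49432
  warm the meltwater: 618.64 T
  water cools: 1290·4.18·(T − 52.8) = 5392.2(T − 52.8)
6010.8 T = 284708 − 56887 = 227822
T ≈ 37.90 °C. Since T > 0 °C, the all-ice-melts assumption holds.

T_f ≈ 37.9 °C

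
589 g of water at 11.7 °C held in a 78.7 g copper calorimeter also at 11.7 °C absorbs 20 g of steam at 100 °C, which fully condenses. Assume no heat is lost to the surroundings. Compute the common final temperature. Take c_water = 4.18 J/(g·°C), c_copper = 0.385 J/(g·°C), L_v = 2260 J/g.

Heat gained plus heat lost sum to zero:
latent heat released on condensation: 20×2260 = 45200
  condensed water 100 °C→T: 83.6(T − 100)
  water warms: 589×4.18×(T − 11.7) = 2462(T − 11.7)
  copper cup: 78.7×0.385×(T − 11.7) = 30.3(T − 11.7)
2575.9 T = 45200 + 8360 + 29160 = 82720
T ≈ 32.11 °C, under the boiling point, so the assumption holds.

T_f ≈ 32.1 °C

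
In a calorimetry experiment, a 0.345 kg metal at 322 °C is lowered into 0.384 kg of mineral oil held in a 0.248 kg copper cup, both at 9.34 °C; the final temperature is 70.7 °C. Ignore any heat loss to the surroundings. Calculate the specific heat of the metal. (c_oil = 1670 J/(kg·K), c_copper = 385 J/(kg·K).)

Energy conservation, ΣQ = 0:
0.345×c×(70.7 − 322) + 0.384×1670×(70.7 − 9.34) + 0.248×385×(70.7 − 9.34) = 0
-86.7 c = -45208
c = -45208/-86.7 ≈ 521.4 J/(kg·K)

c ≈ 521 J/(kg·K)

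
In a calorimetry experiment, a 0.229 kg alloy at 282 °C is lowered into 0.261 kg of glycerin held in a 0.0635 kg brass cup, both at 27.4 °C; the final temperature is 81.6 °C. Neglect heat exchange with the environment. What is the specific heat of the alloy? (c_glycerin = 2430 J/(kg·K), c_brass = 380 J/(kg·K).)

Taking heat into each body as positive, Σ m c ΔT = 0:
0.229×c×(81.6 − 282) + 0.261×2430×(81.6 − 27.4) + 0.0635×380×(81.6 − 27.4) = 0
-45.89 c = -35683
c = -35683/-45.89 ≈ 777.6 J/(kg·K)

c ≈ 778 J/(kg·K)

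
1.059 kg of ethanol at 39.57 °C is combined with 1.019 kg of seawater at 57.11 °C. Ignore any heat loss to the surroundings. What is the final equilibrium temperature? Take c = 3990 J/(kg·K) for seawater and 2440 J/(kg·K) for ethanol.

T_f ≈ 50.3 °C

Heat gained plus heat lost sum to zero:
1.019·3990·(T − 57.11) + 1.059·2440·(T − 39.57) = 0
4065.8(T − 57.11) + 2584(T − 39.57) = 0
(4065.8 + 2584) T = 4065.8·57.11 + 2584·39.57
T = 334446 / 6649.8 = 50.3 °C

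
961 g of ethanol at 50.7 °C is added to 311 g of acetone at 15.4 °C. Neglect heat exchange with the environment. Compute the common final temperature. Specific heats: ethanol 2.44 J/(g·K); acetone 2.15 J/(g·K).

T_f ≈ 42.9 °C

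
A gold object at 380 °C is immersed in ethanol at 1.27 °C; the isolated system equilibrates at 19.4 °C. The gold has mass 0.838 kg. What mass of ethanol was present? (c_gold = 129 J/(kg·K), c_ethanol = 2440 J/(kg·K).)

m ≈ 0.881 kg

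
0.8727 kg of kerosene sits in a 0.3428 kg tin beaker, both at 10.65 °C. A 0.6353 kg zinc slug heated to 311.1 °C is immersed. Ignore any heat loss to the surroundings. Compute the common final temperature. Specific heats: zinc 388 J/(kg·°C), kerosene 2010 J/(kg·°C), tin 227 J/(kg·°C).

T_f ≈ 46.3 °C

Heat gained plus heat lost sum to zero:
0.6353×388×(T − 311.1) + 0.8727×2010×(T − 10.65) + 0.3428×227×(T − 10.65) = 0
(246.5 + 1754.1 + 77.82) T = 246.5×311.1 + 1754.1×10.65 + 77.82×10.65
T ≈ 46.28 °C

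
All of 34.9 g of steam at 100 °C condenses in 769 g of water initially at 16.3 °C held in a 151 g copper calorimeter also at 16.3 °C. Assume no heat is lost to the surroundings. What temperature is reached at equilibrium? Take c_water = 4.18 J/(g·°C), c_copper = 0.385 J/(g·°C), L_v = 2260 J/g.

Let T be the final temperature. ΣQ_i = 0:
latent heat released on condensation: 34.9·2260 = 78874; condensed water 100 °C→T: 145.88(T − 100); original water: 3214.4(T − 16.3); copper cup: 151·0.385·(T − 16.3) = 58.13(T − 16.3)
3418.4 T = 78874 + 14588 + 53343 = 146805
T ≈ 42.95 °C — below 100 °C, confirming all the steam condensed.

T_f ≈ 42.9 °C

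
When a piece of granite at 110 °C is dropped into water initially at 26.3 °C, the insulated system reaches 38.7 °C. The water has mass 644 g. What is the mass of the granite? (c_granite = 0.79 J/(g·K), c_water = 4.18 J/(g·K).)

m ≈ 593 g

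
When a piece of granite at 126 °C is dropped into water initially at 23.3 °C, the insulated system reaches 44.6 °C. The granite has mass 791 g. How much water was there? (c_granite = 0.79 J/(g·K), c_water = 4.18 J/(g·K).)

Energy conservation, ΣQ = 0:
791×0.79×(44.6 − 126) + m×4.18×(44.6 − 23.3) = 0
89.03 m = 50866
m = 50866/89.03 ≈ 571.3 g

m ≈ 571 g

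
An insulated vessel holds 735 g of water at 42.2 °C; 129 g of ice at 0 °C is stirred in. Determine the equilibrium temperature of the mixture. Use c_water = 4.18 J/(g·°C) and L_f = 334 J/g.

T_f ≈ 24.0 °C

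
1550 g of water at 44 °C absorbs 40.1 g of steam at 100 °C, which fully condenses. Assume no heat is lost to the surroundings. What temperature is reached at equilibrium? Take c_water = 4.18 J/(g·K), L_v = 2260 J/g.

Taking heat into each body as positive, Σ m c ΔT = 0:
condense steam: −40.1×2260 = −90626; condensate cools 100→T: 40.1×4.18×(T − 100) = 167.62(T − 100); original water: 6479(T − 44)
6646.6 T = 90626 + 16762 + 285076 = 392464
T ≈ 59.05 °C — below 100 °C, confirming all the steam condensed.

T_f ≈ 59.0 °C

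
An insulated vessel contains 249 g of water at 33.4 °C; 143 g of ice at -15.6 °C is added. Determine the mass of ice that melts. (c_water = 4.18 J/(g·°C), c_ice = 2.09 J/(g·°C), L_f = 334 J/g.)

Water can give up m c ΔT = 249×4.18×33.4 = 34763 J before reaching 0 °C.
Warming the ice to 0 °C takes 143×2.09×15.6 = 4662.4 J, leaving 30101 J for melting.
To melt every bit of ice: 143×334 = 47762 J.
Since 30101 < 47762 J, not all the ice melts; equilibrium is at 0 °C.
m_melt = 30101 / L_f = 90.12 g.

m_melted ≈ 90.1 g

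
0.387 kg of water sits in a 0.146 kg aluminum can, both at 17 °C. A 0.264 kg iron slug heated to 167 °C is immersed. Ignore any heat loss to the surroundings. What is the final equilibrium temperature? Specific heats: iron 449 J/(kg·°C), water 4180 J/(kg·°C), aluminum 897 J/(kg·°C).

T_f = Σ m_i c_i T_i / Σ m_i c_i:
T_f = (118.54×167 + 1617.7×17 + 130.96×17) / (118.54 + 1617.7 + 130.96)
    = 49522 / 1867.2 ≈ 26.52 °C

T_f ≈ 26.5 °C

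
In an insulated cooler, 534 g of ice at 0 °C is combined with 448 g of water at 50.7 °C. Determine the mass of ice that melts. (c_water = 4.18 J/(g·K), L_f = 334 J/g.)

Water can give up m c ΔT = 448×4.18×50.7 = 94943 J before reaching 0 °C.
Melting all 534 g of ice would need 534×334 = 178356 J.
Since 94943 < 178356 J, not all the ice melts; equilibrium is at 0 °C.
m_melt = 94943 / L_f = 284.3 g.

m_melted ≈ 284 g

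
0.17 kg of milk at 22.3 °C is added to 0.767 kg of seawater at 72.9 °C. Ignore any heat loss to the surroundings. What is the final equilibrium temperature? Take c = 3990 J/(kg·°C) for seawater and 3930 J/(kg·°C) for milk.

T_f ≈ 63.8 °C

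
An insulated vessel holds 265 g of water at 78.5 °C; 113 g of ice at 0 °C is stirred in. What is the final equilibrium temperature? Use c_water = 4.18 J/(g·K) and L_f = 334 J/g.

T_f ≈ 31.1 °C

Let T be the final temperature. ΣQ_i = 0:
fusion: m_ice L_f = 113·334 = 37742
  warm the meltwater: 472.34 T
  water cools: 265·4.18·(T − 78.5) = 1107.7(T − 78.5)
1580 T = 86954 − 37742 = 49212
T ≈ 31.15 °C (positive, so assuming full melt was valid).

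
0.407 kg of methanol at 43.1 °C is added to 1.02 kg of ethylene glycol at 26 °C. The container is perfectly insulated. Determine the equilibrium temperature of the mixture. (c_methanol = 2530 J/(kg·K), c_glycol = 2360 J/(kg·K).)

T_f ≈ 31.1 °C

T_f is the heat-capacity-weighted average of the initial temperatures:
T_f = (1029.7×43.1 + 2407.2×26) / (1029.7 + 2407.2)
    = 106968 / 3436.9 ≈ 31.12 °C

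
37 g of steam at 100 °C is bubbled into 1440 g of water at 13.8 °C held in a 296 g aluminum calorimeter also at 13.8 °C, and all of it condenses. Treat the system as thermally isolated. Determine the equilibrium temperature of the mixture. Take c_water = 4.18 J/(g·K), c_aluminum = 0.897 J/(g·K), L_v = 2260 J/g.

T_f ≈ 28.9 °C

Taking heat into each body as positive, Σ m c ΔT = 0:
steam→water at 100 °C releases m L_v = 37×2260 = 83620
  condensate cools 100→T: 37×4.18×(T − 100) = 154.66(T − 100)
  water warms: 1440×4.18×(T − 13.8) = 6019.2(T − 13.8)
  aluminum cup: 296×0.897×(T − 13.8) = 265.51(T − 13.8)
6439.4 T = 83620 + 15466 + 86729 = 185815
T ≈ 28.86 °C — below 100 °C, confirming all the steam condensed.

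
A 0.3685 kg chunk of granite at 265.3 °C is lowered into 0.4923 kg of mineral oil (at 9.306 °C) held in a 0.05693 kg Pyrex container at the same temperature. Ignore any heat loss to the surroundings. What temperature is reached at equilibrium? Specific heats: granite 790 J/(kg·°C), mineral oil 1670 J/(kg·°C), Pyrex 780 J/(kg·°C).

Setting the total heat transfer to zero:
0.3685·790·(T − 265.3) + 0.4923·1670·(T − 9.306) + 0.05693·780·(T − 9.306) = 0
291.12(T − 265.3) + 822.14(T − 9.306) + 44.41(T − 9.306) = 0
1157.7 T = 85297
T = 85297 / 1157.7 = 73.7 °C

T_f ≈ 73.7 °C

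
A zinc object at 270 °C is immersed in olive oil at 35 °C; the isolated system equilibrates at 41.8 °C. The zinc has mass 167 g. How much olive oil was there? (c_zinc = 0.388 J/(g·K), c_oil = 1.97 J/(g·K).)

|Q_zinc| = |Q_oil|:
167×0.388×(270 − 41.8) = m×1.97×(41.8 − 35)
13.4 m = 14786  ⇒  m ≈ 1104 g

m ≈ 1100 g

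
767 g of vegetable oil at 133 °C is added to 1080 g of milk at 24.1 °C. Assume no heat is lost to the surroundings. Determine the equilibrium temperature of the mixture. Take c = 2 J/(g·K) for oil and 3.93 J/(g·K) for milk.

Net heat exchanged in the isolated system is zero:
767·2·(T − 133) + 1080·3.93·(T − 24.1) = 0
(1534 + 4244.4) T = 1534·133 + 4244.4·24.1
T = 306312/5778.4 ≈ 53.01 °C

T_f ≈ 53.0 °C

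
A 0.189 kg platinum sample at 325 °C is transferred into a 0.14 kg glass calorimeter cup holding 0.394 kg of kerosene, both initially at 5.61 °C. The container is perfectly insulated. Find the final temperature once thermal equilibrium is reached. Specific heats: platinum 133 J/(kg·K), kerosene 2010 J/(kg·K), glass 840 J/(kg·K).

T_f ≈ 14.2 °C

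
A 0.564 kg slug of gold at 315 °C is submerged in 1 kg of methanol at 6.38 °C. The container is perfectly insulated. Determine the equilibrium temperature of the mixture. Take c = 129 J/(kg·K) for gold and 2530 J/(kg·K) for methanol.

T_f ≈ 15.0 °C

Heat lost by the gold equals heat gained by the methanol:
0.564·129·(315 − T) = 1·2530·(T − 6.38)
72.76(315 − T) = 2530(T − 6.38)
2602.8 T = 39060  ⇒  T ≈ 15.01 °C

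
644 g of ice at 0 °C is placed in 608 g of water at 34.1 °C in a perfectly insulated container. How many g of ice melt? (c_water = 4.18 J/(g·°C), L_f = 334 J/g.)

m_melted ≈ 259 g

Heat available from the water dropping to 0 °C: 608×4.18×34.1 = 86663 J.
Fully melting the ice requires m_ice L_f = 644×334 = 215096 J.
Since 86663 < 215096 J, not all the ice melts; equilibrium is at 0 °C.
m_melt = 86663 / L_f = 259.5 g.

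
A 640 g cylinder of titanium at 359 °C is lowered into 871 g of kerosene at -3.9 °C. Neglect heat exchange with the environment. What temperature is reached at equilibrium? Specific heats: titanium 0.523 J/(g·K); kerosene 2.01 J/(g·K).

Heat lost by the titanium equals heat gained by the kerosene:
640*0.523*(359 − T) = 871*2.01*(T − (-3.9))
334.72(359 − T) = 1750.7(T − (-3.9))
2085.4 T = 113337  ⇒  T ≈ 54.35 °C

T_f ≈ 54.3 °C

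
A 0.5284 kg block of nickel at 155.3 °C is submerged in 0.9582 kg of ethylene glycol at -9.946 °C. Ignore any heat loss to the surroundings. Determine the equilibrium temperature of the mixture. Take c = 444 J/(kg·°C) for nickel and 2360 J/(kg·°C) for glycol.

T_f ≈ 5.6 °C

Set heat shed by the hot body equal to heat absorbed by the cold body:
0.5284×444×(155.3 − T) = 0.9582×2360×(T − (-9.946))
234.61(155.3 − T) = 2261.4(T − (-9.946))
2496 T = 13943  ⇒  T ≈ 5.59 °C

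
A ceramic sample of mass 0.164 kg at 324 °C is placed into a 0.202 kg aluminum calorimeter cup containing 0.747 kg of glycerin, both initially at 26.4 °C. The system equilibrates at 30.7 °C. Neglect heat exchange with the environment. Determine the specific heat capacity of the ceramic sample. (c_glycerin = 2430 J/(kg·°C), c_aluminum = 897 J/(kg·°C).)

Taking heat into each body as positive, Σ m c ΔT = 0:
0.164·c·(30.7 − 324) + 0.747·2430·(30.7 − 26.4) + 0.202·897·(30.7 − 26.4) = 0
-48.1 c = -8584.5
c = -8584.5/-48.1 ≈ 178.5 J/(kg·°C)

c ≈ 178 J/(kg·°C)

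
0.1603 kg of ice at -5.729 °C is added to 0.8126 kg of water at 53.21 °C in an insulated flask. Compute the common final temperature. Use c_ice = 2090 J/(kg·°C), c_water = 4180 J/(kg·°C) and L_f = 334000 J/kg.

T_f ≈ 30.8 °C

Sum of m c ΔT and latent-heat terms is zero:
ice -5.729→0 °C: 0.1603×2090×5.729 = 1919.4
  latent heat to melt: 0.1603×334000 = 53540
  warm the meltwater: 670.05 T
  water cools: 0.8126×4180×(T − 53.21) = 3396.7(T − 53.21)
4066.7 T = 180737 − 55460 = 125277
T ≈ 30.81 °C — above 0 °C, consistent with complete melting.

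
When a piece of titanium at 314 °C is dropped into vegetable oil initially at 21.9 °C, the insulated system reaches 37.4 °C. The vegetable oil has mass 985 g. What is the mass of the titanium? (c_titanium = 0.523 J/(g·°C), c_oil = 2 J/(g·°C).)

m ≈ 211 g

Heat lost by the titanium = heat gained by the oil:
m·0.523·(314 − 37.4) = 985·2·(37.4 − 21.9)
144.66 m = 30535  ⇒  m ≈ 211.1 g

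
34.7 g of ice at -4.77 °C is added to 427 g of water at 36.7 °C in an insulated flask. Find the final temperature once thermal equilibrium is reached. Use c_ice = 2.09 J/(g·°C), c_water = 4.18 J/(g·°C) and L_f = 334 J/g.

T_f ≈ 27.8 °C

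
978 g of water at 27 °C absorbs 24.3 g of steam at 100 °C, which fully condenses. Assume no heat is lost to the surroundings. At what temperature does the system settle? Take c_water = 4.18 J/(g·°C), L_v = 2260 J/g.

Taking heat into each body as positive, Σ m c ΔT = 0:
steam→water at 100 °C releases m L_v = 24.3·2260 = 54918
  condensate cools 100→T: 24.3·4.18·(T − 100) = 101.57(T − 100)
  water warms: 978·4.18·(T − 27) = 4088(T − 27)
4189.6 T = 54918 + 10157 + 110377 = 175452
T ≈ 41.88 °C, under the boiling point, so the assumption holds.

T_f ≈ 41.9 °C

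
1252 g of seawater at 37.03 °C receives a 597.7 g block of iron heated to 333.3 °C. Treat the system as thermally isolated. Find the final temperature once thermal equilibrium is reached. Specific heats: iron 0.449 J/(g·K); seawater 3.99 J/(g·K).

With ΣQ=0 the equilibrium temperature is the m·c-weighted mean:
T_f = (268.37·333.3 + 4995.5·37.03) / (268.37 + 4995.5)
    = 274429 / 5263.8 ≈ 52.13 °C

T_f ≈ 52.1 °C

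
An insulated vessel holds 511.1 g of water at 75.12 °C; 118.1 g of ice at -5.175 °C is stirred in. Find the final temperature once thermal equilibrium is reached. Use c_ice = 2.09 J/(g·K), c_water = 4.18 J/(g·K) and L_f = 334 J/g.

T_f ≈ 45.5 °C

Sum of m c ΔT and latent-heat terms is zero:
ice -5.175→0 °C: 118.1×2.09×5.175 = 1277.3
  melt ice: 118.1×334 = 39445
  meltwater 0→T: 118.1×4.18×T = 493.66 T
  water: 2136.4(T − 75.12)
2630.1 T = 160486 − 40723 = 119763
T ≈ 45.54 °C (positive, so assuming full melt was valid).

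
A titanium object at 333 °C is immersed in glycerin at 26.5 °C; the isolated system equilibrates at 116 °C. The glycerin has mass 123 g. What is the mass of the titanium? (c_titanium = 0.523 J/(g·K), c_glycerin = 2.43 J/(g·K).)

m ≈ 236 g

Conservation of energy gives ΣQ = 0:
m×0.523×(116 − 333) + 123×2.43×(116 − 26.5) = 0
-113.49 m = -26751
m = -26751/-113.49 ≈ 235.7 g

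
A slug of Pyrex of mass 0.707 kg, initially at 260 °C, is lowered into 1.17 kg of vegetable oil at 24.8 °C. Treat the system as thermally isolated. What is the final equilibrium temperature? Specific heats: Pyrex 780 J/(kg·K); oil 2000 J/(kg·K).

T_f ≈ 69.7 °C

T_f = Σ m_i c_i T_i / Σ m_i c_i:
T_f = (551.46*260 + 2340*24.8) / (551.46 + 2340)
    = 201412 / 2891.5 ≈ 69.66 °C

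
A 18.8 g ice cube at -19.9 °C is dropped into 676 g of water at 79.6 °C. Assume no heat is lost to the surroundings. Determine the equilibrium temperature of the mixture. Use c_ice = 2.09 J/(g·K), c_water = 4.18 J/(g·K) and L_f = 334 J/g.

Setting the total heat transfer to zero:
warm ice to 0 °C: 18.8·2.09·(0 − (-19.9)) = 781.91
  fusion: m_ice L_f = 18.8·334 = 6279.2
  meltwater 0→T: 18.8·4.18·T = 78.58 T
  water: 2825.7(T − 79.6)
2904.3 T = 224924 − 7061.1 = 217863
T ≈ 75.01 °C. Since T > 0 °C, the all-ice-melts assumption holds.

T_f ≈ 75.0 °C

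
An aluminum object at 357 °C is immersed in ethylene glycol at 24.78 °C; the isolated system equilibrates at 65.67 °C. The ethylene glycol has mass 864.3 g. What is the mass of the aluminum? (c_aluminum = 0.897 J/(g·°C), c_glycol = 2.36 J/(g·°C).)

m ≈ 319 g

Heat lost by the aluminum = heat gained by the glycol:
m·0.897·(357 − 65.67) = 864.3·2.36·(65.67 − 24.78)
261.32 m = 83405  ⇒  m ≈ 319.2 g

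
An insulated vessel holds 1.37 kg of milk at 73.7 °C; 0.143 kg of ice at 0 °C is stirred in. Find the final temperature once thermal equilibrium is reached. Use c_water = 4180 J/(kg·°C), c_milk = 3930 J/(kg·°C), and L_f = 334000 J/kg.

T_f ≈ 58.4 °C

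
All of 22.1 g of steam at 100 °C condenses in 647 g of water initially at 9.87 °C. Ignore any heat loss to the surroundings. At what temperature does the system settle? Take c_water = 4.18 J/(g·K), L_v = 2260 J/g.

Setting the total heat transfer to zero:
latent heat released on condensation: 22.1·2260 = 49946
  condensed water 100 °C→T: 92.38(T − 100)
  original water: 2704.5(T − 9.87)
2796.8 T = 49946 + 9237.8 + 26693 = 85877
T ≈ 30.70 °C (< 100 °C, so full condensation is consistent).

T_f ≈ 30.7 °C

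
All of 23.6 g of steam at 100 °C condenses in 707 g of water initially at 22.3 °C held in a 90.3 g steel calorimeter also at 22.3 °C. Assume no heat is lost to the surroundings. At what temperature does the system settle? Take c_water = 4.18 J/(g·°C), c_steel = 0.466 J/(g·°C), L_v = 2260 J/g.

Let T be the final temperature. ΣQ_i = 0:
steam→water at 100 °C releases m L_v = 23.6·2260 = 53336
  condensed water 100 °C→T: 98.65(T − 100)
  original water: 2955.3(T − 22.3)
  cup: 42.08(T − 22.3)
3096 T = 53336 + 9864.8 + 66841 = 130041
T ≈ 42.00 °C, under the boiling point, so the assumption holds.

T_f ≈ 42.0 °C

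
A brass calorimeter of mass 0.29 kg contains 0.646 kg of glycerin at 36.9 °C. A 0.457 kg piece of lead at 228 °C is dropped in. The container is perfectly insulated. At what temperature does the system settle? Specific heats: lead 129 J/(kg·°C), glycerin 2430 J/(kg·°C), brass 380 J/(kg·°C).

T_f ≈ 43.4 °C

T_f is the heat-capacity-weighted average of the initial temperatures:
T_f = (58.95×228 + 1569.8×36.9 + 110.2×36.9) / (58.95 + 1569.8 + 110.2)
    = 75433 / 1738.9 ≈ 43.38 °C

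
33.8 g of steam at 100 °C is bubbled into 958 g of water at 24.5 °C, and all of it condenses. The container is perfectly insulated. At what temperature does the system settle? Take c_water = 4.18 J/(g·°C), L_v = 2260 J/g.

T_f ≈ 45.5 °C

Let T be the final temperature. ΣQ_i = 0:
condense steam: −33.8·2260 = −76388
  condensed water 100 °C→T: 141.28(T − 100)
  original water: 4004.4(T − 24.5)
4145.7 T = 76388 + 14128 + 98109 = 188625
T ≈ 45.50 °C (< 100 °C, so full condensation is consistent).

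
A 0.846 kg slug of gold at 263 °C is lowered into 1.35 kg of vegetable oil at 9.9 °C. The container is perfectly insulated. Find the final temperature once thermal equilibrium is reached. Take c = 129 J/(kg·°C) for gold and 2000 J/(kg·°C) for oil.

T_f ≈ 19.7 °C

T_f is the heat-capacity-weighted average of the initial temperatures:
T_f = (109.13×263 + 2700×9.9) / (109.13 + 2700)
    = 55432 / 2809.1 ≈ 19.73 °C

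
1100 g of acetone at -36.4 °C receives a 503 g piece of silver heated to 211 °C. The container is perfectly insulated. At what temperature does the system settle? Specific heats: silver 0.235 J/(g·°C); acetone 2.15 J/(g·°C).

Taking heat into each body as positive, Σ m c ΔT = 0:
503*0.235*(T − 211) + 1100*2.15*(T − (-36.4)) = 0
118.2(T − 211) + 2365(T − (-36.4)) = 0
2483.2 T = -61145
T ≈ -24.62 °C

T_f ≈ -24.6 °C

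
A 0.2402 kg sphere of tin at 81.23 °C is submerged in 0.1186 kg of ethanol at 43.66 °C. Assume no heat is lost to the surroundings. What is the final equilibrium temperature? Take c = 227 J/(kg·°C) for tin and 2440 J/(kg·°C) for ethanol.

Energy conservation, ΣQ = 0:
0.2402·227·(T − 81.23) + 0.1186·2440·(T − 43.66) = 0
54.53(T − 81.23) + 289.38(T − 43.66) = 0
343.91 T = 17064
T = 17064/343.91 ≈ 49.62 °C

T_f ≈ 49.6 °C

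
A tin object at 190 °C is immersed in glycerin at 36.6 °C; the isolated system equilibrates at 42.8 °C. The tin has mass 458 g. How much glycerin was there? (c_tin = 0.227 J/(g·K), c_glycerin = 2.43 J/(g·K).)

m ≈ 1020 g

Let T be the final temperature. ΣQ_i = 0:
458×0.227×(42.8 − 190) + m×2.43×(42.8 − 36.6) = 0
15.07 m = 15304
m = 15304/15.07 ≈ 1016 g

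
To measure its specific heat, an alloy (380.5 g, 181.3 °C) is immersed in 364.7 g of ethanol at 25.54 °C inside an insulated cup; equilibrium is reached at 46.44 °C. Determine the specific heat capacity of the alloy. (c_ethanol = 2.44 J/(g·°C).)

c ≈ 0.362 J/(g·°C)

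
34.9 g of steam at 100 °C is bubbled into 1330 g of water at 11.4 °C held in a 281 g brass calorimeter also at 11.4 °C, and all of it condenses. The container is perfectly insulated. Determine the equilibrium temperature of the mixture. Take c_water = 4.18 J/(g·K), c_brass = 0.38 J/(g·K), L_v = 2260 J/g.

T_f ≈ 27.2 °C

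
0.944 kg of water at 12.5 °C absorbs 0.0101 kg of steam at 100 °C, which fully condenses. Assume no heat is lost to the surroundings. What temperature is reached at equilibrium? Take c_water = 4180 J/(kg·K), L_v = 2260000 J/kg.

Taking heat into each body as positive, Σ m c ΔT = 0:
condense steam: −0.0101×2260000 = −22826; condensed water 100 °C→T: 42.22(T − 100); water warms: 0.944×4180×(T − 12.5) = 3945.9(T − 12.5)
3988.1 T = 22826 + 4221.8 + 49324 = 76372
T ≈ 19.15 °C — below 100 °C, confirming all the steam condensed.

T_f ≈ 19.1 °C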